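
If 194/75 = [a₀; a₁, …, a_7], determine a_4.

2

194 ÷ 75 → quotient 2, remainder 44
75 ÷ 44 → quotient 1, remainder 31
44 ÷ 31 → quotient 1, remainder 13
31 ÷ 13 → quotient 2, remainder 5
13 ÷ 5 → quotient 2, remainder 3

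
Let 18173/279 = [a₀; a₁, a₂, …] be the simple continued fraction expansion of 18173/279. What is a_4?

12

18173 = 65·279 + 38, so a_0 = 65
279 = 7·38 + 13, so a_1 = 7
38 = 2·13 + 12, so a_2 = 2
13 = 1·12 + 1, so a_3 = 1
12 = 12·1 + 0, so a_4 = 12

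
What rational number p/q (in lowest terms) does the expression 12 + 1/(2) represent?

Compute successive convergents:
a_0 = 12: 12/1
a_1 = 2: 25/2

25/2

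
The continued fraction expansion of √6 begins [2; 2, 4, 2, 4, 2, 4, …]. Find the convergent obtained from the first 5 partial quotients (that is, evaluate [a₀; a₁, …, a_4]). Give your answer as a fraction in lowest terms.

218/89

Start with 4.
2 + 1/(4/1) = 2 + 1/4 = 9/4
4 + 1/(9/4) = 4 + 4/9 = 40/9
2 + 1/(40/9) = 2 + 9/40 = 89/40
2 + 1/(89/40) = 2 + 40/89 = 218/89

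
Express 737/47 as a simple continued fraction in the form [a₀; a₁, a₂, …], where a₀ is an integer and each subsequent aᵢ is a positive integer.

[15; 1, 2, 7, 2]

737 ÷ 47 → quotient 15, remainder 32
47 ÷ 32 → quotient 1, remainder 15
32 ÷ 15 → quotient 2, remainder 2
15 ÷ 2 → quotient 7, remainder 1
2 ÷ 1 → quotient 2, remainder 0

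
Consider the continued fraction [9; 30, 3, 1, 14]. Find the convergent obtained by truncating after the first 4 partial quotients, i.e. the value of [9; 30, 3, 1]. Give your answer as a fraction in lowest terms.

Starting at the tail and folding back:
Start with 1.
3 + 1/(1/1) = 3 + 1/1 = 4/1
30 + 1/(4/1) = 30 + 1/4 = 121/4
9 + 1/(121/4) = 9 + 4/121 = 1093/121

1093/121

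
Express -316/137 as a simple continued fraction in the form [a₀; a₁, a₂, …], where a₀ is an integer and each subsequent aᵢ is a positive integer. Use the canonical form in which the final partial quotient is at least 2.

Repeatedly divide and take the remainder:
⌊-316/137⌋ = -3, remainder 95
⌊137/95⌋ = 1, remainder 42
⌊95/42⌋ = 2, remainder 11
⌊42/11⌋ = 3, remainder 9
⌊11/9⌋ = 1, remainder 2
⌊9/2⌋ = 4, remainder 1
⌊2/1⌋ = 2, remainder 0

[-3; 1, 2, 3, 1, 4, 2]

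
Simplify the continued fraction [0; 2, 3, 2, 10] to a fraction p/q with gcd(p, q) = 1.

Build up convergents one term at a time:
a_0 = 0: 0/1
a_1 = 2: 1/2
a_2 = 3: 3/7
a_3 = 2: 7/16
a_4 = 10: 73/167

73/167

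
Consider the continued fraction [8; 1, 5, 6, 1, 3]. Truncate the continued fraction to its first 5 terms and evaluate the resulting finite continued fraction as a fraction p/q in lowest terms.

380/43

a_0 = 8: 8/1
a_1 = 1: 9/1
a_2 = 5: 53/6
a_3 = 6: 327/37
a_4 = 1: 380/43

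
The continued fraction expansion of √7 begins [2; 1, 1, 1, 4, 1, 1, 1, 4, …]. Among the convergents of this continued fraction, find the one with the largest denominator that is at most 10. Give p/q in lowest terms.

8/3

List convergents until the denominator exceeds the bound:
a_0 = 2: 2/1  (≤ bound)
a_1 = 1: 3/1  (≤ bound)
a_2 = 1: 5/2  (≤ bound)
a_3 = 1: 8/3  (≤ bound)
a_4 = 4: 37/14  (> 10, stop)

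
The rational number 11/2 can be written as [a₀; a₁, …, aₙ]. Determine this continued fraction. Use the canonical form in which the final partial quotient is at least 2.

11 ÷ 2 → quotient 5, remainder 1
2 ÷ 1 → quotient 2, remainder 0

[5; 2]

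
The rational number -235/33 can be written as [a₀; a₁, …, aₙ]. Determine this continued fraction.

[-8; 1, 7, 4]

⌊-235/33⌋ = -8, remainder 29
⌊33/29⌋ = 1, remainder 4
⌊29/4⌋ = 7, remainder 1
⌊4/1⌋ = 4, remainder 0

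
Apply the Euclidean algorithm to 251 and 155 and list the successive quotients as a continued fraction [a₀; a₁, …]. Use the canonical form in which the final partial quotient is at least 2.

Run the Euclidean algorithm, recording each quotient:
251 ÷ 155 → quotient 1, remainder 96
155 ÷ 96 → quotient 1, remainder 59
96 ÷ 59 → quotient 1, remainder 37
59 ÷ 37 → quotient 1, remainder 22
37 ÷ 22 → quotient 1, remainder 15
22 ÷ 15 → quotient 1, remainder 7
15 ÷ 7 → quotient 2, remainder 1
7 ÷ 1 → quotient 7, remainder 0

[1; 1, 1, 1, 1, 1, 2, 7]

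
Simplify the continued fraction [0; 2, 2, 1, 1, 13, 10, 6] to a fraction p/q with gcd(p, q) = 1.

Start with 6.
10 + 1/(6/1) = 10 + 1/6 = 61/6
13 + 1/(61/6) = 13 + 6/61 = 799/61
1 + 1/(799/61) = 1 + 61/799 = 860/799
1 + 1/(860/799) = 1 + 799/860 = 1659/860
2 + 1/(1659/860) = 2 + 860/1659 = 4178/1659
2 + 1/(4178/1659) = 2 + 1659/4178 = 10015/4178
0 + 1/(10015/4178) = 0 + 4178/10015 = 4178/10015

4178/10015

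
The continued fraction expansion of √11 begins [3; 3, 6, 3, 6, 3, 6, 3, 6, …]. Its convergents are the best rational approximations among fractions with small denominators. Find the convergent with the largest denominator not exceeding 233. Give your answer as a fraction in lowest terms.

a_0 = 3: 3/1  (≤ bound)
a_1 = 3: 10/3  (≤ bound)
a_2 = 6: 63/19  (≤ bound)
a_3 = 3: 199/60  (≤ bound)
a_4 = 6: 1257/379  (> 233, stop)

199/60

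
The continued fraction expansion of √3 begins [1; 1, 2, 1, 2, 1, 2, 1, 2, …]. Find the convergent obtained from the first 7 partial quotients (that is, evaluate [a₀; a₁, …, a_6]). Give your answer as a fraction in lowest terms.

71/41

Work from the innermost term outward:
Start with 2.
1 + 1/(2/1) = 1 + 1/2 = 3/2
2 + 1/(3/2) = 2 + 2/3 = 8/3
1 + 1/(8/3) = 1 + 3/8 = 11/8
2 + 1/(11/8) = 2 + 8/11 = 30/11
1 + 1/(30/11) = 1 + 11/30 = 41/30
1 + 1/(41/30) = 1 + 30/41 = 71/41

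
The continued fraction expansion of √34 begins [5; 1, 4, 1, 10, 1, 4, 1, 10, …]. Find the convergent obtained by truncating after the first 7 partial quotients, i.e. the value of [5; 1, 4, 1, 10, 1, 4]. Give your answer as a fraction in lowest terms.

Start with 4.
1 + 1/(4/1) = 1 + 1/4 = 5/4
10 + 1/(5/4) = 10 + 4/5 = 54/5
1 + 1/(54/5) = 1 + 5/54 = 59/54
4 + 1/(59/54) = 4 + 54/59 = 290/59
1 + 1/(290/59) = 1 + 59/290 = 349/290
5 + 1/(349/290) = 5 + 290/349 = 2035/349

2035/349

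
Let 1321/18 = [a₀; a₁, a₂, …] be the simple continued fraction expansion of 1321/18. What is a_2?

Repeatedly divide and take the remainder:
1321 = 73·18 + 7, so a_0 = 73
18 = 2·7 + 4, so a_1 = 2
7 = 1·4 + 3, so a_2 = 1

1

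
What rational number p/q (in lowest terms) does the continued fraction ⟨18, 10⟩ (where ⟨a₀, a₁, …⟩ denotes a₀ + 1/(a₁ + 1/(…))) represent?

Compute successive convergents:
a_0 = 18: 18/1
a_1 = 10: 181/10

181/10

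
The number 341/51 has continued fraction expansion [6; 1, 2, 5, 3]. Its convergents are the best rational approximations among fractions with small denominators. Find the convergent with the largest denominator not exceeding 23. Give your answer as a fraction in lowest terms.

107/16

List convergents until the denominator exceeds the bound:
a_0 = 6: 6/1  (≤ bound)
a_1 = 1: 7/1  (≤ bound)
a_2 = 2: 20/3  (≤ bound)
a_3 = 5: 107/16  (≤ bound)
a_4 = 3: 341/51  (> 23, stop)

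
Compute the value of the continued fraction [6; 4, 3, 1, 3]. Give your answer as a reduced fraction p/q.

399/64

Start with 3.
1 + 1/(3/1) = 1 + 1/3 = 4/3
3 + 1/(4/3) = 3 + 3/4 = 15/4
4 + 1/(15/4) = 4 + 4/15 = 64/15
6 + 1/(64/15) = 6 + 15/64 = 399/64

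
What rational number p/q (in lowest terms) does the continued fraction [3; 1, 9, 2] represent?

82/21

Build up convergents one term at a time:
a_0 = 3: 3/1
a_1 = 1: 4/1
a_2 = 9: 39/10
a_3 = 2: 82/21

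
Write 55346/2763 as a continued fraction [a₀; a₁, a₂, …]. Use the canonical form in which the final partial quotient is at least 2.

⌊55346/2763⌋ = 20, remainder 86
⌊2763/86⌋ = 32, remainder 11
⌊86/11⌋ = 7, remainder 9
⌊11/9⌋ = 1, remainder 2
⌊9/2⌋ = 4, remainder 1
⌊2/1⌋ = 2, remainder 0

[20; 32, 7, 1, 4, 2]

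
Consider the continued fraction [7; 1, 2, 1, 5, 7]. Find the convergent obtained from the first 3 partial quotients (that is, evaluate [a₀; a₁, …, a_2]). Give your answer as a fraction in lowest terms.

Use the convergent recurrence hₖ = aₖ·hₖ₋₁ + hₖ₋₂ (and likewise for the denominators kₖ):
a_0 = 7: 7/1
a_1 = 1: 8/1
a_2 = 2: 23/3

23/3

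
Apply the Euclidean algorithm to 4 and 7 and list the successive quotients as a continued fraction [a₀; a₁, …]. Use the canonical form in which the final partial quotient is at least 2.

4 ÷ 7 → quotient 0, remainder 4
7 ÷ 4 → quotient 1, remainder 3
4 ÷ 3 → quotient 1, remainder 1
3 ÷ 1 → quotient 3, remainder 0

[0; 1, 1, 3]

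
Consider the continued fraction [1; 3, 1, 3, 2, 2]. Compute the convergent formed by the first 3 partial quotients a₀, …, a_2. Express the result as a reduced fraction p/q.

Start with 1.
3 + 1/(1/1) = 3 + 1/1 = 4/1
1 + 1/(4/1) = 1 + 1/4 = 5/4

5/4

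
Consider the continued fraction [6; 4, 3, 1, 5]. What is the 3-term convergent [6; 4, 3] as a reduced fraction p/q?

81/13

Compute successive convergents:
a_0 = 6: 6/1
a_1 = 4: 25/4
a_2 = 3: 81/13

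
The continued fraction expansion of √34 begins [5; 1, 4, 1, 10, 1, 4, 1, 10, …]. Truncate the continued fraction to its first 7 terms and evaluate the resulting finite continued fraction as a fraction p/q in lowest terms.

2035/349

a_0 = 5: 5/1
a_1 = 1: 6/1
a_2 = 4: 29/5
a_3 = 1: 35/6
a_4 = 10: 379/65
a_5 = 1: 414/71
a_6 = 4: 2035/349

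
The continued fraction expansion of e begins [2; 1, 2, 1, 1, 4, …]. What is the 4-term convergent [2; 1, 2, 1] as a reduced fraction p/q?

11/4

Start with 1.
2 + 1/(1/1) = 2 + 1/1 = 3/1
1 + 1/(3/1) = 1 + 1/3 = 4/3
2 + 1/(4/3) = 2 + 3/4 = 11/4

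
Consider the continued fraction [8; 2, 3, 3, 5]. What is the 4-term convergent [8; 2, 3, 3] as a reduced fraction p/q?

194/23

Start with 3.
3 + 1/(3/1) = 3 + 1/3 = 10/3
2 + 1/(10/3) = 2 + 3/10 = 23/10
8 + 1/(23/10) = 8 + 10/23 = 194/23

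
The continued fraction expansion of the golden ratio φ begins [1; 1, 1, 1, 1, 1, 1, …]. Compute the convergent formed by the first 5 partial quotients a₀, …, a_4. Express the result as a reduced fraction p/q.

Start with 1.
1 + 1/(1/1) = 1 + 1/1 = 2/1
1 + 1/(2/1) = 1 + 1/2 = 3/2
1 + 1/(3/2) = 1 + 2/3 = 5/3
1 + 1/(5/3) = 1 + 3/5 = 8/5

8/5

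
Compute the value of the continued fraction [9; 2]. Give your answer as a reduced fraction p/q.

19/2

a_0 = 9: 9/1
a_1 = 2: 19/2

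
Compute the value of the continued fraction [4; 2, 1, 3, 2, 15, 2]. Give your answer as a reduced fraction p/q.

3475/797

Start with 2.
15 + 1/(2/1) = 15 + 1/2 = 31/2
2 + 1/(31/2) = 2 + 2/31 = 64/31
3 + 1/(64/31) = 3 + 31/64 = 223/64
1 + 1/(223/64) = 1 + 64/223 = 287/223
2 + 1/(287/223) = 2 + 223/287 = 797/287
4 + 1/(797/287) = 4 + 287/797 = 3475/797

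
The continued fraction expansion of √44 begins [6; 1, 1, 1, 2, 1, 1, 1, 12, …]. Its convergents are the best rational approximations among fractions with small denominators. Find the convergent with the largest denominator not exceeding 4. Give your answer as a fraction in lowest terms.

a_0 = 6: 6/1  (≤ bound)
a_1 = 1: 7/1  (≤ bound)
a_2 = 1: 13/2  (≤ bound)
a_3 = 1: 20/3  (≤ bound)
a_4 = 2: 53/8  (> 4, stop)

20/3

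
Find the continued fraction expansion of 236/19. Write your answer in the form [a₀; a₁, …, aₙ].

[12; 2, 2, 1, 2]

Run the Euclidean algorithm, recording each quotient:
236 ÷ 19 → quotient 12, remainder 8
19 ÷ 8 → quotient 2, remainder 3
8 ÷ 3 → quotient 2, remainder 2
3 ÷ 2 → quotient 1, remainder 1
2 ÷ 1 → quotient 2, remainder 0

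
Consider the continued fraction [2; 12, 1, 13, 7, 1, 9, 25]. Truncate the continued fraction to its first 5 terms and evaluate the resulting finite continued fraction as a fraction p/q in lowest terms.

2659/1280

a_0 = 2: 2/1
a_1 = 12: 25/12
a_2 = 1: 27/13
a_3 = 13: 376/181
a_4 = 7: 2659/1280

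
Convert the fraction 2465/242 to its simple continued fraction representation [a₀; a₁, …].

Run the Euclidean algorithm, recording each quotient:
⌊2465/242⌋ = 10, remainder 45
⌊242/45⌋ = 5, remainder 17
⌊45/17⌋ = 2, remainder 11
⌊17/11⌋ = 1, remainder 6
⌊11/6⌋ = 1, remainder 5
⌊6/5⌋ = 1, remainder 1
⌊5/1⌋ = 5, remainder 0

[10; 5, 2, 1, 1, 1, 5]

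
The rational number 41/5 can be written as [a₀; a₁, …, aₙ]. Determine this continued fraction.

Repeatedly divide and take the remainder:
⌊41/5⌋ = 8, remainder 1
⌊5/1⌋ = 5, remainder 0

[8; 5]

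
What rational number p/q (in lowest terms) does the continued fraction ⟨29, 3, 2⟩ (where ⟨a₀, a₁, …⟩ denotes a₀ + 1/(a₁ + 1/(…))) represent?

205/7

a_0 = 29: 29/1
a_1 = 3: 88/3
a_2 = 2: 205/7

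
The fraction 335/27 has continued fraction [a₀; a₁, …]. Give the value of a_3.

335 ÷ 27 → quotient 12, remainder 11
27 ÷ 11 → quotient 2, remainder 5
11 ÷ 5 → quotient 2, remainder 1
5 ÷ 1 → quotient 5, remainder 0

5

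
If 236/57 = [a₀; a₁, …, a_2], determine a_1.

7

Apply division with remainder until the remainder is 0:
⌊236/57⌋ = 4, remainder 8
⌊57/8⌋ = 7, remainder 1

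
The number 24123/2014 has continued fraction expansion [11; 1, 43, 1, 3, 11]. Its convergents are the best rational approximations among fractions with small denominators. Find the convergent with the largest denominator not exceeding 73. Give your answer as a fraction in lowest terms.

a_0 = 11: 11/1  (≤ bound)
a_1 = 1: 12/1  (≤ bound)
a_2 = 43: 527/44  (≤ bound)
a_3 = 1: 539/45  (≤ bound)
a_4 = 3: 2144/179  (> 73, stop)

539/45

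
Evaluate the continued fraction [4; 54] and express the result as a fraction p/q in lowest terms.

a_0 = 4: 4/1
a_1 = 54: 217/54

217/54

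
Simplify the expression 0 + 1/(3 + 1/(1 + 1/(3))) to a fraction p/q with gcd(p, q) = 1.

a_0 = 0: 0/1
a_1 = 3: 1/3
a_2 = 1: 1/4
a_3 = 3: 4/15

4/15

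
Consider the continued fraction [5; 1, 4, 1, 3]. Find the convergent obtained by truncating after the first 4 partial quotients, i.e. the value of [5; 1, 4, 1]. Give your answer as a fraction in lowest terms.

35/6

a_0 = 5: 5/1
a_1 = 1: 6/1
a_2 = 4: 29/5
a_3 = 1: 35/6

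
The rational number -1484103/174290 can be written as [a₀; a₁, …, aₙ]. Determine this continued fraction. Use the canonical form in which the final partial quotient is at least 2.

[-9; 2, 16, 57, 1, 44, 2]

-1484103 ÷ 174290 → quotient -9, remainder 84507
174290 ÷ 84507 → quotient 2, remainder 5276
84507 ÷ 5276 → quotient 16, remainder 91
5276 ÷ 91 → quotient 57, remainder 89
91 ÷ 89 → quotient 1, remainder 2
89 ÷ 2 → quotient 44, remainder 1
2 ÷ 1 → quotient 2, remainder 0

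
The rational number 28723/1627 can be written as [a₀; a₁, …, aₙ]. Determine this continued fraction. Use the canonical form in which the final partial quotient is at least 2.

[17; 1, 1, 1, 8, 12, 2, 2]

28723 = 17·1627 + 1064, so a_0 = 17
1627 = 1·1064 + 563, so a_1 = 1
1064 = 1·563 + 501, so a_2 = 1
563 = 1·501 + 62, so a_3 = 1
501 = 8·62 + 5, so a_4 = 8
62 = 12·5 + 2, so a_5 = 12
5 = 2·2 + 1, so a_6 = 2
2 = 2·1 + 0, so a_7 = 2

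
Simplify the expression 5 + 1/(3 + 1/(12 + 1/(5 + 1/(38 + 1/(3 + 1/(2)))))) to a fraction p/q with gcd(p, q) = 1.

269647/50643

a_0 = 5: 5/1
a_1 = 3: 16/3
a_2 = 12: 197/37
a_3 = 5: 1001/188
a_4 = 38: 38235/7181
a_5 = 3: 115706/21731
a_6 = 2: 269647/50643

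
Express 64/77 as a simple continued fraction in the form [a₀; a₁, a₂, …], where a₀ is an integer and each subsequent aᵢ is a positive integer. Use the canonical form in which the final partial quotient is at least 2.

[0; 1, 4, 1, 12]

Repeatedly divide and take the remainder:
⌊64/77⌋ = 0, remainder 64
⌊77/64⌋ = 1, remainder 13
⌊64/13⌋ = 4, remainder 12
⌊13/12⌋ = 1, remainder 1
⌊12/1⌋ = 12, remainder 0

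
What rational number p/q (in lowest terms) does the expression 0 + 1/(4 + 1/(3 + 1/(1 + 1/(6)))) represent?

27/115

a_0 = 0: 0/1
a_1 = 4: 1/4
a_2 = 3: 3/13
a_3 = 1: 4/17
a_4 = 6: 27/115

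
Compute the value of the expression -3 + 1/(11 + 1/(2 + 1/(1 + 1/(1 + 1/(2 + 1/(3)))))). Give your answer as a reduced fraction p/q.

-1459/501

a_0 = -3: -3/1
a_1 = 11: -32/11
a_2 = 2: -67/23
a_3 = 1: -99/34
a_4 = 1: -166/57
a_5 = 2: -431/148
a_6 = 3: -1459/501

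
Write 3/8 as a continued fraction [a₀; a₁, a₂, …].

3 = 0·8 + 3, so a_0 = 0
8 = 2·3 + 2, so a_1 = 2
3 = 1·2 + 1, so a_2 = 1
2 = 2·1 + 0, so a_3 = 2

[0; 2, 1, 2]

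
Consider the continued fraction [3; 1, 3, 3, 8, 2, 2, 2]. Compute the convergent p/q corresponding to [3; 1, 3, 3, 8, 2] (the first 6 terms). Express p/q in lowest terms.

863/229

a_0 = 3: 3/1
a_1 = 1: 4/1
a_2 = 3: 15/4
a_3 = 3: 49/13
a_4 = 8: 407/108
a_5 = 2: 863/229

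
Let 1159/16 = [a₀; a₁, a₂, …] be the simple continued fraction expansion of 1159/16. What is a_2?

3

Run the Euclidean algorithm, recording each quotient:
1159 = 72·16 + 7, so a_0 = 72
16 = 2·7 + 2, so a_1 = 2
7 = 3·2 + 1, so a_2 = 3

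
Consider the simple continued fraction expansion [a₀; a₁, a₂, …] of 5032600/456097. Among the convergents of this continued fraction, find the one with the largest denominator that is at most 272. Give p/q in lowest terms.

971/88

a_0 = 11: 11/1  (≤ bound)
a_1 = 29: 320/29  (≤ bound)
a_2 = 2: 651/59  (≤ bound)
a_3 = 1: 971/88  (≤ bound)
a_4 = 3: 3564/323  (> 272, stop)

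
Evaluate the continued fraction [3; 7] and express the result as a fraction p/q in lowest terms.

a_0 = 3: 3/1
a_1 = 7: 22/7

22/7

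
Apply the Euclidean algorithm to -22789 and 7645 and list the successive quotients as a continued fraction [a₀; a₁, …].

[-3; 52, 2, 1, 3, 13]

Run the Euclidean algorithm, recording each quotient:
-22789 ÷ 7645 → quotient -3, remainder 146
7645 ÷ 146 → quotient 52, remainder 53
146 ÷ 53 → quotient 2, remainder 40
53 ÷ 40 → quotient 1, remainder 13
40 ÷ 13 → quotient 3, remainder 1
13 ÷ 1 → quotient 13, remainder 0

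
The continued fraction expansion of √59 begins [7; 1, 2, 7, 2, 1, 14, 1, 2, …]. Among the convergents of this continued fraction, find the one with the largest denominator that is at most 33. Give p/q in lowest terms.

a_0 = 7: 7/1  (≤ bound)
a_1 = 1: 8/1  (≤ bound)
a_2 = 2: 23/3  (≤ bound)
a_3 = 7: 169/22  (≤ bound)
a_4 = 2: 361/47  (> 33, stop)

169/22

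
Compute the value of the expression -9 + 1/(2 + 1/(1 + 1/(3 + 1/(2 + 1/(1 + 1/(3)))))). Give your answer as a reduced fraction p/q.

-1149/133

a_0 = -9: -9/1
a_1 = 2: -17/2
a_2 = 1: -26/3
a_3 = 3: -95/11
a_4 = 2: -216/25
a_5 = 1: -311/36
a_6 = 3: -1149/133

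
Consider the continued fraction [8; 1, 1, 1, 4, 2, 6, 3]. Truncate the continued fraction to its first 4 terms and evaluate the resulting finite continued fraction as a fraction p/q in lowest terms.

26/3

a_0 = 8: 8/1
a_1 = 1: 9/1
a_2 = 1: 17/2
a_3 = 1: 26/3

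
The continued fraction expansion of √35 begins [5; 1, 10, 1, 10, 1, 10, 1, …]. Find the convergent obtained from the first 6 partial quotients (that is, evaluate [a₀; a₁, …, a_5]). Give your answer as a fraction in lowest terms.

846/143

Work from the innermost term outward:
Start with 1.
10 + 1/(1/1) = 10 + 1/1 = 11/1
1 + 1/(11/1) = 1 + 1/11 = 12/11
10 + 1/(12/11) = 10 + 11/12 = 131/12
1 + 1/(131/12) = 1 + 12/131 = 143/131
5 + 1/(143/131) = 5 + 131/143 = 846/143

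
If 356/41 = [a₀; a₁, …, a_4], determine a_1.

1

⌊356/41⌋ = 8, remainder 28
⌊41/28⌋ = 1, remainder 13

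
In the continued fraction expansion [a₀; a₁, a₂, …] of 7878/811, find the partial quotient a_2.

⌊7878/811⌋ = 9, remainder 579
⌊811/579⌋ = 1, remainder 232
⌊579/232⌋ = 2, remainder 115

2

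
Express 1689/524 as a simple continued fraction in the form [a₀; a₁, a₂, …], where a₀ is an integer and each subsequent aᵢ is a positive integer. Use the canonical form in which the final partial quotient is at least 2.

Run the Euclidean algorithm, recording each quotient:
⌊1689/524⌋ = 3, remainder 117
⌊524/117⌋ = 4, remainder 56
⌊117/56⌋ = 2, remainder 5
⌊56/5⌋ = 11, remainder 1
⌊5/1⌋ = 5, remainder 0

[3; 4, 2, 11, 5]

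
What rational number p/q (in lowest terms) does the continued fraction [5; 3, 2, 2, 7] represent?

a_0 = 5: 5/1
a_1 = 3: 16/3
a_2 = 2: 37/7
a_3 = 2: 90/17
a_4 = 7: 667/126

667/126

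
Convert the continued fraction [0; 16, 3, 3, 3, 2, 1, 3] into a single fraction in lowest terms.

403/6570

Start with 3.
1 + 1/(3/1) = 1 + 1/3 = 4/3
2 + 1/(4/3) = 2 + 3/4 = 11/4
3 + 1/(11/4) = 3 + 4/11 = 37/11
3 + 1/(37/11) = 3 + 11/37 = 122/37
3 + 1/(122/37) = 3 + 37/122 = 403/122
16 + 1/(403/122) = 16 + 122/403 = 6570/403
0 + 1/(6570/403) = 0 + 403/6570 = 403/6570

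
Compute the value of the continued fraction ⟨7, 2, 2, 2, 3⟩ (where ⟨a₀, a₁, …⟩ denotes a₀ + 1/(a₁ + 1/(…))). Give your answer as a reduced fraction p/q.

Start with 3.
2 + 1/(3/1) = 2 + 1/3 = 7/3
2 + 1/(7/3) = 2 + 3/7 = 17/7
2 + 1/(17/7) = 2 + 7/17 = 41/17
7 + 1/(41/17) = 7 + 17/41 = 304/41

304/41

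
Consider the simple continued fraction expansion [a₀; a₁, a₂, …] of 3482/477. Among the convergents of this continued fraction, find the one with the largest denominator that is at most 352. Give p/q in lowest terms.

73/10

a_0 = 7: 7/1  (≤ bound)
a_1 = 3: 22/3  (≤ bound)
a_2 = 2: 51/7  (≤ bound)
a_3 = 1: 73/10  (≤ bound)
a_4 = 47: 3482/477  (> 352, stop)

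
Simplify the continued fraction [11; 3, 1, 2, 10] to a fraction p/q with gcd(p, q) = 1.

Start with 10.
2 + 1/(10/1) = 2 + 1/10 = 21/10
1 + 1/(21/10) = 1 + 10/21 = 31/21
3 + 1/(31/21) = 3 + 21/31 = 114/31
11 + 1/(114/31) = 11 + 31/114 = 1285/114

1285/114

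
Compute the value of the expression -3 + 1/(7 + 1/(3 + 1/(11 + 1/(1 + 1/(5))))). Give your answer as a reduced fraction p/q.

-4593/1604

Start with 5.
1 + 1/(5/1) = 1 + 1/5 = 6/5
11 + 1/(6/5) = 11 + 5/6 = 71/6
3 + 1/(71/6) = 3 + 6/71 = 219/71
7 + 1/(219/71) = 7 + 71/219 = 1604/219
-3 + 1/(1604/219) = -3 + 219/1604 = -4593/1604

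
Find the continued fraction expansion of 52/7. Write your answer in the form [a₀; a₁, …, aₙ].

[7; 2, 3]

52 = 7·7 + 3, so a_0 = 7
7 = 2·3 + 1, so a_1 = 2
3 = 3·1 + 0, so a_2 = 3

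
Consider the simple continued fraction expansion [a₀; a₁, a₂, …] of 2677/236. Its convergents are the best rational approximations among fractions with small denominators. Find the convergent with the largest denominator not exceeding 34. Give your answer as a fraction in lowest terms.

a_0 = 11: 11/1  (≤ bound)
a_1 = 2: 23/2  (≤ bound)
a_2 = 1: 34/3  (≤ bound)
a_3 = 10: 363/32  (≤ bound)
a_4 = 1: 397/35  (> 34, stop)

363/32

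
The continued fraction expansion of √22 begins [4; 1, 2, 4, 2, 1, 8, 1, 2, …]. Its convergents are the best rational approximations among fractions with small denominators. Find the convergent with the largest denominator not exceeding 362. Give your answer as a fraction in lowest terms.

List convergents until the denominator exceeds the bound:
a_0 = 4: 4/1  (≤ bound)
a_1 = 1: 5/1  (≤ bound)
a_2 = 2: 14/3  (≤ bound)
a_3 = 4: 61/13  (≤ bound)
a_4 = 2: 136/29  (≤ bound)
a_5 = 1: 197/42  (≤ bound)
a_6 = 8: 1712/365  (> 362, stop)

197/42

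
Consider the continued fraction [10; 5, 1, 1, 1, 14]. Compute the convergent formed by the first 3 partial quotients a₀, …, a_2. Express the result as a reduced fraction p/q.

61/6

Build up convergents one term at a time:
a_0 = 10: 10/1
a_1 = 5: 51/5
a_2 = 1: 61/6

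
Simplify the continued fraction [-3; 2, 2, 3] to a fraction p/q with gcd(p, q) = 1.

-44/17

Start with 3.
2 + 1/(3/1) = 2 + 1/3 = 7/3
2 + 1/(7/3) = 2 + 3/7 = 17/7
-3 + 1/(17/7) = -3 + 7/17 = -44/17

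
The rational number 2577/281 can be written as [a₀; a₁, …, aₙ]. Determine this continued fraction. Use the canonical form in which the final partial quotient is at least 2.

2577 ÷ 281 → quotient 9, remainder 48
281 ÷ 48 → quotient 5, remainder 41
48 ÷ 41 → quotient 1, remainder 7
41 ÷ 7 → quotient 5, remainder 6
7 ÷ 6 → quotient 1, remainder 1
6 ÷ 1 → quotient 6, remainder 0

[9; 5, 1, 5, 1, 6]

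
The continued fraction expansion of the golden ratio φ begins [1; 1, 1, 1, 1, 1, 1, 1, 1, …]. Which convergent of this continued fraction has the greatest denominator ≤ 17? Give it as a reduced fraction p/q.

21/13

a_0 = 1: 1/1  (≤ bound)
a_1 = 1: 2/1  (≤ bound)
a_2 = 1: 3/2  (≤ bound)
a_3 = 1: 5/3  (≤ bound)
a_4 = 1: 8/5  (≤ bound)
a_5 = 1: 13/8  (≤ bound)
a_6 = 1: 21/13  (≤ bound)
a_7 = 1: 34/21  (> 17, stop)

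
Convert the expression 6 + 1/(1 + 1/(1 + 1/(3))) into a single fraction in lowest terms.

46/7

Start with 3.
1 + 1/(3/1) = 1 + 1/3 = 4/3
1 + 1/(4/3) = 1 + 3/4 = 7/4
6 + 1/(7/4) = 6 + 4/7 = 46/7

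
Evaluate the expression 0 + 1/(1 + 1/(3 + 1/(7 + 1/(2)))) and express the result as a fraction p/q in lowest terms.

47/62

Build up convergents one term at a time:
a_0 = 0: 0/1
a_1 = 1: 1/1
a_2 = 3: 3/4
a_3 = 7: 22/29
a_4 = 2: 47/62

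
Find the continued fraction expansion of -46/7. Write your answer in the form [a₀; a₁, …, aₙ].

[-7; 2, 3]

Repeatedly divide and take the remainder:
⌊-46/7⌋ = -7, remainder 3
⌊7/3⌋ = 2, remainder 1
⌊3/1⌋ = 3, remainder 0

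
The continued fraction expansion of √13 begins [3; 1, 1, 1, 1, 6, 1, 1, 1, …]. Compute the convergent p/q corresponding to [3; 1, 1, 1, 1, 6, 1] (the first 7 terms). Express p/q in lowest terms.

137/38

a_0 = 3: 3/1
a_1 = 1: 4/1
a_2 = 1: 7/2
a_3 = 1: 11/3
a_4 = 1: 18/5
a_5 = 6: 119/33
a_6 = 1: 137/38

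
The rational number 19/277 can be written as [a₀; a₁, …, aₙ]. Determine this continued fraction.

[0; 14, 1, 1, 2, 1, 2]

Repeatedly divide and take the remainder:
⌊19/277⌋ = 0, remainder 19
⌊277/19⌋ = 14, remainder 11
⌊19/11⌋ = 1, remainder 8
⌊11/8⌋ = 1, remainder 3
⌊8/3⌋ = 2, remainder 2
⌊3/2⌋ = 1, remainder 1
⌊2/1⌋ = 2, remainder 0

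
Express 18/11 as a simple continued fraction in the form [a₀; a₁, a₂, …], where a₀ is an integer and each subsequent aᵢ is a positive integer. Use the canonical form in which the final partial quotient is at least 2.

[1; 1, 1, 1, 3]

Repeatedly divide and take the remainder:
18 = 1·11 + 7, so a_0 = 1
11 = 1·7 + 4, so a_1 = 1
7 = 1·4 + 3, so a_2 = 1
4 = 1·3 + 1, so a_3 = 1
3 = 3·1 + 0, so a_4 = 3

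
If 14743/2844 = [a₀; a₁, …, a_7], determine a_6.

10

Repeatedly divide and take the remainder:
⌊14743/2844⌋ = 5, remainder 523
⌊2844/523⌋ = 5, remainder 229
⌊523/229⌋ = 2, remainder 65
⌊229/65⌋ = 3, remainder 34
⌊65/34⌋ = 1, remainder 31
⌊34/31⌋ = 1, remainder 3
⌊31/3⌋ = 10, remainder 1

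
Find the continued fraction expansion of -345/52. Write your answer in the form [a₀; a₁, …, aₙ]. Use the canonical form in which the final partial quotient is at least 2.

⌊-345/52⌋ = -7, remainder 19
⌊52/19⌋ = 2, remainder 14
⌊19/14⌋ = 1, remainder 5
⌊14/5⌋ = 2, remainder 4
⌊5/4⌋ = 1, remainder 1
⌊4/1⌋ = 4, remainder 0

[-7; 2, 1, 2, 1, 4]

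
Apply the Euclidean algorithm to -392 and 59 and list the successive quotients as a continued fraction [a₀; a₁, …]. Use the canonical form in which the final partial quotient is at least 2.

-392 ÷ 59 → quotient -7, remainder 21
59 ÷ 21 → quotient 2, remainder 17
21 ÷ 17 → quotient 1, remainder 4
17 ÷ 4 → quotient 4, remainder 1
4 ÷ 1 → quotient 4, remainder 0

[-7; 2, 1, 4, 4]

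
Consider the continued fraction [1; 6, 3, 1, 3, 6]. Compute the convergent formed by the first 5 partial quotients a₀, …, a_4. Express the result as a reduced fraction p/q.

Start with 3.
1 + 1/(3/1) = 1 + 1/3 = 4/3
3 + 1/(4/3) = 3 + 3/4 = 15/4
6 + 1/(15/4) = 6 + 4/15 = 94/15
1 + 1/(94/15) = 1 + 15/94 = 109/94

109/94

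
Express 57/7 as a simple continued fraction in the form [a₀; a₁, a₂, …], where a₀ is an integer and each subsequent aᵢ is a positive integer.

Run the Euclidean algorithm, recording each quotient:
⌊57/7⌋ = 8, remainder 1
⌊7/1⌋ = 7, remainder 0

[8; 7]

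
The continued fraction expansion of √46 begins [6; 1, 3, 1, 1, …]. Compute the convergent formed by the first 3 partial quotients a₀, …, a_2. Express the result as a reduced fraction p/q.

27/4

a_0 = 6: 6/1
a_1 = 1: 7/1
a_2 = 3: 27/4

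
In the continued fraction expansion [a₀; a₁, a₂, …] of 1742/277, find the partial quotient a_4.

6

⌊1742/277⌋ = 6, remainder 80
⌊277/80⌋ = 3, remainder 37
⌊80/37⌋ = 2, remainder 6
⌊37/6⌋ = 6, remainder 1
⌊6/1⌋ = 6, remainder 0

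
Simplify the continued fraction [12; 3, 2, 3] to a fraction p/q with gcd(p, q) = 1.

Build up convergents one term at a time:
a_0 = 12: 12/1
a_1 = 3: 37/3
a_2 = 2: 86/7
a_3 = 3: 295/24

295/24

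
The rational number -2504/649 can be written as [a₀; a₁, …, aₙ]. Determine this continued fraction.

[-4; 7, 18, 2, 2]

⌊-2504/649⌋ = -4, remainder 92
⌊649/92⌋ = 7, remainder 5
⌊92/5⌋ = 18, remainder 2
⌊5/2⌋ = 2, remainder 1
⌊2/1⌋ = 2, remainder 0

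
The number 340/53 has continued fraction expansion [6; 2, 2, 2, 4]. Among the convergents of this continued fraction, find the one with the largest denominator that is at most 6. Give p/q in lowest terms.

a_0 = 6: 6/1  (≤ bound)
a_1 = 2: 13/2  (≤ bound)
a_2 = 2: 32/5  (≤ bound)
a_3 = 2: 77/12  (> 6, stop)

32/5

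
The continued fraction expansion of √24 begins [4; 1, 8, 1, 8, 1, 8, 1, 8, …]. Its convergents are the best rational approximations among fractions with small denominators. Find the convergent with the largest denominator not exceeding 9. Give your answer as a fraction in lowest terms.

List convergents until the denominator exceeds the bound:
a_0 = 4: 4/1  (≤ bound)
a_1 = 1: 5/1  (≤ bound)
a_2 = 8: 44/9  (≤ bound)
a_3 = 1: 49/10  (> 9, stop)

44/9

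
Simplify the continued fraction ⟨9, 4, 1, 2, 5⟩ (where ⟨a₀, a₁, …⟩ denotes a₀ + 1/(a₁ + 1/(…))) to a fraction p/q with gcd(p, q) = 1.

Start with 5.
2 + 1/(5/1) = 2 + 1/5 = 11/5
1 + 1/(11/5) = 1 + 5/11 = 16/11
4 + 1/(16/11) = 4 + 11/16 = 75/16
9 + 1/(75/16) = 9 + 16/75 = 691/75

691/75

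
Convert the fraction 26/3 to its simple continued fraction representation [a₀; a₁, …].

Run the Euclidean algorithm, recording each quotient:
26 ÷ 3 → quotient 8, remainder 2
3 ÷ 2 → quotient 1, remainder 1
2 ÷ 1 → quotient 2, remainder 0

[8; 1, 2]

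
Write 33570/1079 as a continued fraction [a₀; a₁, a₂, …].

Run the Euclidean algorithm, recording each quotient:
33570 ÷ 1079 → quotient 31, remainder 121
1079 ÷ 121 → quotient 8, remainder 111
121 ÷ 111 → quotient 1, remainder 10
111 ÷ 10 → quotient 11, remainder 1
10 ÷ 1 → quotient 10, remainder 0

[31; 8, 1, 11, 10]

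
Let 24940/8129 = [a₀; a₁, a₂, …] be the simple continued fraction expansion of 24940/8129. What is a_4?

3

Apply division with remainder until the remainder is 0:
⌊24940/8129⌋ = 3, remainder 553
⌊8129/553⌋ = 14, remainder 387
⌊553/387⌋ = 1, remainder 166
⌊387/166⌋ = 2, remainder 55
⌊166/55⌋ = 3, remainder 1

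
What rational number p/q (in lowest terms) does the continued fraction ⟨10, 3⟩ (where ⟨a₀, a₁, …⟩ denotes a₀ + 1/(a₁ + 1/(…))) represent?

31/3

Start with 3.
10 + 1/(3/1) = 10 + 1/3 = 31/3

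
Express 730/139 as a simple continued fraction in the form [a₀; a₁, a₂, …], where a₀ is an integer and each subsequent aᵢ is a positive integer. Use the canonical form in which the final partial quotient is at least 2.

[5; 3, 1, 34]

Apply division with remainder until the remainder is 0:
⌊730/139⌋ = 5, remainder 35
⌊139/35⌋ = 3, remainder 34
⌊35/34⌋ = 1, remainder 1
⌊34/1⌋ = 34, remainder 0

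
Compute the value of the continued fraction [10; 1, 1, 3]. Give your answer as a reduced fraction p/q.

74/7

Starting at the tail and folding back:
Start with 3.
1 + 1/(3/1) = 1 + 1/3 = 4/3
1 + 1/(4/3) = 1 + 3/4 = 7/4
10 + 1/(7/4) = 10 + 4/7 = 74/7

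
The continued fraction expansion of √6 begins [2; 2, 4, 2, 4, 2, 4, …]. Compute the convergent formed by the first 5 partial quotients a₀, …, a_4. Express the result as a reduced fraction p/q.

218/89

a_0 = 2: 2/1
a_1 = 2: 5/2
a_2 = 4: 22/9
a_3 = 2: 49/20
a_4 = 4: 218/89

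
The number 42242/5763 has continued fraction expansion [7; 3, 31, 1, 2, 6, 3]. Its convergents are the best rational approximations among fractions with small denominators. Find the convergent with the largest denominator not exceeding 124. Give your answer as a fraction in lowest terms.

711/97

a_0 = 7: 7/1  (≤ bound)
a_1 = 3: 22/3  (≤ bound)
a_2 = 31: 689/94  (≤ bound)
a_3 = 1: 711/97  (≤ bound)
a_4 = 2: 2111/288  (> 124, stop)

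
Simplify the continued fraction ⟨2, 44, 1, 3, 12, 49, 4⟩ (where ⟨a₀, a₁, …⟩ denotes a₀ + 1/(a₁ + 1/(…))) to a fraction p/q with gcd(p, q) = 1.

Start with 4.
49 + 1/(4/1) = 49 + 1/4 = 197/4
12 + 1/(197/4) = 12 + 4/197 = 2368/197
3 + 1/(2368/197) = 3 + 197/2368 = 7301/2368
1 + 1/(7301/2368) = 1 + 2368/7301 = 9669/7301
44 + 1/(9669/7301) = 44 + 7301/9669 = 432737/9669
2 + 1/(432737/9669) = 2 + 9669/432737 = 875143/432737

875143/432737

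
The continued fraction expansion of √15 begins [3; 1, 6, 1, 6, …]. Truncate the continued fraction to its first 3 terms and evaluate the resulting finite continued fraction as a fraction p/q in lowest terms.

Use the convergent recurrence hₖ = aₖ·hₖ₋₁ + hₖ₋₂ (and likewise for the denominators kₖ):
a_0 = 3: 3/1
a_1 = 1: 4/1
a_2 = 6: 27/7

27/7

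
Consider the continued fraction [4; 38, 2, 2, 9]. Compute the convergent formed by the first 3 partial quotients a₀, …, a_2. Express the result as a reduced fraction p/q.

Work from the innermost term outward:
Start with 2.
38 + 1/(2/1) = 38 + 1/2 = 77/2
4 + 1/(77/2) = 4 + 2/77 = 310/77

310/77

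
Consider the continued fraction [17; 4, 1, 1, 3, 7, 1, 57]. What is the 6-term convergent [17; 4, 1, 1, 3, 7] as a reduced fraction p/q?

4012/233

Use the convergent recurrence hₖ = aₖ·hₖ₋₁ + hₖ₋₂ (and likewise for the denominators kₖ):
a_0 = 17: 17/1
a_1 = 4: 69/4
a_2 = 1: 86/5
a_3 = 1: 155/9
a_4 = 3: 551/32
a_5 = 7: 4012/233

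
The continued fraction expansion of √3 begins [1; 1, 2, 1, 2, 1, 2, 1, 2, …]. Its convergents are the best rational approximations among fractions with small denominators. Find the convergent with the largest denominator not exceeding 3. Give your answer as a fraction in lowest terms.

5/3

a_0 = 1: 1/1  (≤ bound)
a_1 = 1: 2/1  (≤ bound)
a_2 = 2: 5/3  (≤ bound)
a_3 = 1: 7/4  (> 3, stop)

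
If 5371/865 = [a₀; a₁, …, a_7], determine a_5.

1

⌊5371/865⌋ = 6, remainder 181
⌊865/181⌋ = 4, remainder 141
⌊181/141⌋ = 1, remainder 40
⌊141/40⌋ = 3, remainder 21
⌊40/21⌋ = 1, remainder 19
⌊21/19⌋ = 1, remainder 2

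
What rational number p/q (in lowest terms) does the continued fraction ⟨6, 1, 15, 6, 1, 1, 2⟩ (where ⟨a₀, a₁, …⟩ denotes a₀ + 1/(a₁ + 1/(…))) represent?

3698/533

Compute successive convergents:
a_0 = 6: 6/1
a_1 = 1: 7/1
a_2 = 15: 111/16
a_3 = 6: 673/97
a_4 = 1: 784/113
a_5 = 1: 1457/210
a_6 = 2: 3698/533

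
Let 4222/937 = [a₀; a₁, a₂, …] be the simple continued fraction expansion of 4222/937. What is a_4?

11

Repeatedly divide and take the remainder:
⌊4222/937⌋ = 4, remainder 474
⌊937/474⌋ = 1, remainder 463
⌊474/463⌋ = 1, remainder 11
⌊463/11⌋ = 42, remainder 1
⌊11/1⌋ = 11, remainder 0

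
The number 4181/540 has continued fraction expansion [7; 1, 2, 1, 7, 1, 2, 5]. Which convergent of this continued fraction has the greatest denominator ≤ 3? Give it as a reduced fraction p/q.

List convergents until the denominator exceeds the bound:
a_0 = 7: 7/1  (≤ bound)
a_1 = 1: 8/1  (≤ bound)
a_2 = 2: 23/3  (≤ bound)
a_3 = 1: 31/4  (> 3, stop)

23/3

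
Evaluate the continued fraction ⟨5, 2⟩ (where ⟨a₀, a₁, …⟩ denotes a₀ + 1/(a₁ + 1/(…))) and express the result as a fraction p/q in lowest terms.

Compute successive convergents:
a_0 = 5: 5/1
a_1 = 2: 11/2

11/2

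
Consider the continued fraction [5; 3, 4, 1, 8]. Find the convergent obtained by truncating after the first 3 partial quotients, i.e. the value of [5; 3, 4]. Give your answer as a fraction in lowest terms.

a_0 = 5: 5/1
a_1 = 3: 16/3
a_2 = 4: 69/13

69/13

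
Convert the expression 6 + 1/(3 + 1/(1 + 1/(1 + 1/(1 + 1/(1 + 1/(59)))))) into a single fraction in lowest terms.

6736/1073

a_0 = 6: 6/1
a_1 = 3: 19/3
a_2 = 1: 25/4
a_3 = 1: 44/7
a_4 = 1: 69/11
a_5 = 1: 113/18
a_6 = 59: 6736/1073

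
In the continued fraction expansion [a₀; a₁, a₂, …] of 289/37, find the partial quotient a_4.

2

289 ÷ 37 → quotient 7, remainder 30
37 ÷ 30 → quotient 1, remainder 7
30 ÷ 7 → quotient 4, remainder 2
7 ÷ 2 → quotient 3, remainder 1
2 ÷ 1 → quotient 2, remainder 0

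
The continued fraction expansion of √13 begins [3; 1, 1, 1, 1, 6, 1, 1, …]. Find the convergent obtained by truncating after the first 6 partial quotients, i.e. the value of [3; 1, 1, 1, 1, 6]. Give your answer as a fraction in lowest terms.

a_0 = 3: 3/1
a_1 = 1: 4/1
a_2 = 1: 7/2
a_3 = 1: 11/3
a_4 = 1: 18/5
a_5 = 6: 119/33

119/33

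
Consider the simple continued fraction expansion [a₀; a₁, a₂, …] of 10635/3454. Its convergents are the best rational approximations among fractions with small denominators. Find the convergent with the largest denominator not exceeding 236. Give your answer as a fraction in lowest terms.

a_0 = 3: 3/1  (≤ bound)
a_1 = 12: 37/12  (≤ bound)
a_2 = 1: 40/13  (≤ bound)
a_3 = 1: 77/25  (≤ bound)
a_4 = 1: 117/38  (≤ bound)
a_5 = 6: 779/253  (> 236, stop)

117/38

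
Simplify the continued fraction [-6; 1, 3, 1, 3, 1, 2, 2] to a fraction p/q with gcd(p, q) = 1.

Start with 2.
2 + 1/(2/1) = 2 + 1/2 = 5/2
1 + 1/(5/2) = 1 + 2/5 = 7/5
3 + 1/(7/5) = 3 + 5/7 = 26/7
1 + 1/(26/7) = 1 + 7/26 = 33/26
3 + 1/(33/26) = 3 + 26/33 = 125/33
1 + 1/(125/33) = 1 + 33/125 = 158/125
-6 + 1/(158/125) = -6 + 125/158 = -823/158

-823/158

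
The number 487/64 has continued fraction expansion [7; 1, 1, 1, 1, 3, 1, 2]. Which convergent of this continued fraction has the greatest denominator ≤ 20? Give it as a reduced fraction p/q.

137/18

List convergents until the denominator exceeds the bound:
a_0 = 7: 7/1  (≤ bound)
a_1 = 1: 8/1  (≤ bound)
a_2 = 1: 15/2  (≤ bound)
a_3 = 1: 23/3  (≤ bound)
a_4 = 1: 38/5  (≤ bound)
a_5 = 3: 137/18  (≤ bound)
a_6 = 1: 175/23  (> 20, stop)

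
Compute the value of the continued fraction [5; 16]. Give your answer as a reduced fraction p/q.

Start with 16.
5 + 1/(16/1) = 5 + 1/16 = 81/16

81/16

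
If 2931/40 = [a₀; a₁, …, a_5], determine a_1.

2931 = 73·40 + 11, so a_0 = 73
40 = 3·11 + 7, so a_1 = 3

3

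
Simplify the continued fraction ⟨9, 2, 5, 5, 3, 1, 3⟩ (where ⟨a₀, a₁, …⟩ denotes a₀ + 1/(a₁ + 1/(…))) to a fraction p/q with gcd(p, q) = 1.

8501/899

a_0 = 9: 9/1
a_1 = 2: 19/2
a_2 = 5: 104/11
a_3 = 5: 539/57
a_4 = 3: 1721/182
a_5 = 1: 2260/239
a_6 = 3: 8501/899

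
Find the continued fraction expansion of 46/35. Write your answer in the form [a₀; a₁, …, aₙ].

46 = 1·35 + 11, so a_0 = 1
35 = 3·11 + 2, so a_1 = 3
11 = 5·2 + 1, so a_2 = 5
2 = 2·1 + 0, so a_3 = 2

[1; 3, 5, 2]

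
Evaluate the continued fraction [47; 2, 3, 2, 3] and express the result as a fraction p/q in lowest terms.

2609/55

Use the convergent recurrence hₖ = aₖ·hₖ₋₁ + hₖ₋₂ (and likewise for the denominators kₖ):
a_0 = 47: 47/1
a_1 = 2: 95/2
a_2 = 3: 332/7
a_3 = 2: 759/16
a_4 = 3: 2609/55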